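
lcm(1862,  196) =3724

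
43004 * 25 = 1075100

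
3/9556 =3/9556 = 0.00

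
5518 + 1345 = 6863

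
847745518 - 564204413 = 283541105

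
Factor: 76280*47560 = 3627876800 = 2^6*5^2 * 29^1*41^1*1907^1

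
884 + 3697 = 4581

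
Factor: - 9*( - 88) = 2^3*3^2* 11^1= 792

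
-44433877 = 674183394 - 718617271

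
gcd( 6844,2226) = 2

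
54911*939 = 51561429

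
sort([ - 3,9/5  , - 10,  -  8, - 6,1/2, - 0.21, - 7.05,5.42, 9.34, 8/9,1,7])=[ -10, - 8, - 7.05, - 6, - 3,-0.21,1/2,8/9,1 , 9/5,5.42, 7,  9.34] 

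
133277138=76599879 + 56677259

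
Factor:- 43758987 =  -3^1*14586329^1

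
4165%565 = 210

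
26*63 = 1638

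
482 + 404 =886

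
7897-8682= - 785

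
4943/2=2471 + 1/2=2471.50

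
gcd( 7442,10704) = 2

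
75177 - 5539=69638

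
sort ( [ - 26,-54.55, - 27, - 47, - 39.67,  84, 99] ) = [-54.55, - 47, -39.67, - 27,-26, 84,99]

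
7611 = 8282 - 671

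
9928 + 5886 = 15814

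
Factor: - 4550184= -2^3*3^2*63197^1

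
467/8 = 58+3/8 = 58.38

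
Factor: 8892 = 2^2 * 3^2*13^1*19^1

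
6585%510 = 465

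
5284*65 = 343460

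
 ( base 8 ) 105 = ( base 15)49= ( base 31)27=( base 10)69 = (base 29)2b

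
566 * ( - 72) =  - 40752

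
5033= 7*719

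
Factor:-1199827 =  - 953^1*1259^1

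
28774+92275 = 121049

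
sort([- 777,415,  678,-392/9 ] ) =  [-777, - 392/9,415 , 678]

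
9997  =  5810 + 4187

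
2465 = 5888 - 3423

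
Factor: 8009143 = 8009143^1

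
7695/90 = 171/2 = 85.50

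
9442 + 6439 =15881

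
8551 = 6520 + 2031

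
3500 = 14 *250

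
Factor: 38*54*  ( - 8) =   -  2^5*3^3*19^1 = -16416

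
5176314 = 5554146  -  377832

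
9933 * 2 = 19866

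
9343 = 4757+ 4586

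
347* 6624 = 2298528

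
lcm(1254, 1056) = 20064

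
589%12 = 1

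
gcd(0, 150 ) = 150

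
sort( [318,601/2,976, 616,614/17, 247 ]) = [614/17, 247, 601/2,318,616,976 ]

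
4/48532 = 1/12133  =  0.00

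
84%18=12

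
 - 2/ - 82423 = 2/82423=   0.00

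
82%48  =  34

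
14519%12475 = 2044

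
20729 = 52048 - 31319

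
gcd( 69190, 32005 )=185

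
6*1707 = 10242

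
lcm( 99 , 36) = 396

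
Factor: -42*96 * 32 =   -  2^11*3^2*7^1 = -129024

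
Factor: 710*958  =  680180 = 2^2*5^1*71^1*479^1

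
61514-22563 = 38951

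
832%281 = 270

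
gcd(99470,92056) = 2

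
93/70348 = 93/70348 = 0.00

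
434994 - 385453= 49541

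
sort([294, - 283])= [ - 283,294]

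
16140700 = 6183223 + 9957477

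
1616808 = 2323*696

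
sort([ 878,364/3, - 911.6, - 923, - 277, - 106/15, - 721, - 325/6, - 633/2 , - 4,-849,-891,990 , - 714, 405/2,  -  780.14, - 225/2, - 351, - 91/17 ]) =[  -  923,  -  911.6 , - 891, - 849,-780.14, - 721,-714, - 351, - 633/2, - 277, - 225/2,  -  325/6, - 106/15, - 91/17,  -  4,364/3 , 405/2, 878,990 ] 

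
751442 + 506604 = 1258046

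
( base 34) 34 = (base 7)211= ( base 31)3D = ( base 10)106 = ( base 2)1101010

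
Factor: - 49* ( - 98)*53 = 2^1*7^4*53^1  =  254506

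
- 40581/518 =- 40581/518= - 78.34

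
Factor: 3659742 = 2^1*3^4*19^1*29^1 *41^1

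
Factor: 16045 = 5^1* 3209^1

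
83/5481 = 83/5481 = 0.02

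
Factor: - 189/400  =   - 2^( - 4)*3^3*5^( - 2 )*7^1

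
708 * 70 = 49560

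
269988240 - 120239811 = 149748429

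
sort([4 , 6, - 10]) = [-10, 4, 6 ]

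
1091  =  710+381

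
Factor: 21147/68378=2^( - 1)*3^1*7^1*19^1 * 53^1*179^( - 1 )*191^( - 1 )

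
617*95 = 58615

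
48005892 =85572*561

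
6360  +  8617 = 14977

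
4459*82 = 365638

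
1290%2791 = 1290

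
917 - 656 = 261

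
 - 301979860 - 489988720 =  - 791968580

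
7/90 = 7/90 = 0.08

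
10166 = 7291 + 2875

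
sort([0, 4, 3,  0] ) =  [ 0,  0,3,4 ]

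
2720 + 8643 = 11363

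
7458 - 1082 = 6376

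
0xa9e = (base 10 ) 2718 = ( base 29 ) 36l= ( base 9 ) 3650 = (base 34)2bw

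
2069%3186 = 2069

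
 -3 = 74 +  - 77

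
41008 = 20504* 2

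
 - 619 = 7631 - 8250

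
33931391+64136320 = 98067711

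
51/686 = 51/686 = 0.07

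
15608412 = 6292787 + 9315625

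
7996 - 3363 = 4633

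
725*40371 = 29268975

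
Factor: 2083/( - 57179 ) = -2083^1*57179^( - 1 )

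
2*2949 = 5898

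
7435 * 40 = 297400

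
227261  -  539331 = - 312070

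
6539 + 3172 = 9711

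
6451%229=39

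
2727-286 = 2441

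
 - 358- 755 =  - 1113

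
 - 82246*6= - 493476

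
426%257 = 169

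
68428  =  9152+59276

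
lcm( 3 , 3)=3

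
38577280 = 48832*790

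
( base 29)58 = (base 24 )69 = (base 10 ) 153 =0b10011001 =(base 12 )109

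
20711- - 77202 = 97913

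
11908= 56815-44907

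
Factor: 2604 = 2^2* 3^1* 7^1 * 31^1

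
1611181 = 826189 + 784992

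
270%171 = 99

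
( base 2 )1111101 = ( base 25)50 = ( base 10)125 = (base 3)11122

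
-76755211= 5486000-82241211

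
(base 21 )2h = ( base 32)1r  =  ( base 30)1t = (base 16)3B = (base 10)59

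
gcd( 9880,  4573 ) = 1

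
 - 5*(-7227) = 36135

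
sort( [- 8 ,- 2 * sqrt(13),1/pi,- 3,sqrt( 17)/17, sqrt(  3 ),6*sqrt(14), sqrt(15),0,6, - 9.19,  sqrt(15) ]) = [ - 9.19, - 8,-2*sqrt(13) , - 3, 0, sqrt(17)/17, 1/pi,sqrt( 3),sqrt( 15),sqrt(15),6,6*sqrt(14)] 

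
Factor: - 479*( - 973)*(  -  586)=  - 2^1 * 7^1*139^1*293^1*479^1 = - 273115262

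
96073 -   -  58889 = 154962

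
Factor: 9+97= 106=   2^1*53^1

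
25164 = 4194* 6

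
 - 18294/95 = - 18294/95 = - 192.57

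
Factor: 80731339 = 13^1*43^1*139^1*1039^1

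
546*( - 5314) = -2901444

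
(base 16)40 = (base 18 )3a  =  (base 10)64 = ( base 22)2K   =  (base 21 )31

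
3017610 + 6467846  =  9485456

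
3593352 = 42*85556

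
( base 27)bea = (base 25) DB7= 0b10000011010111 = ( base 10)8407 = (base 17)1c19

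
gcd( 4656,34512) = 48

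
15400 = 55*280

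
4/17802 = 2/8901 = 0.00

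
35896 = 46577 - 10681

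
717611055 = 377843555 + 339767500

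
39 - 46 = -7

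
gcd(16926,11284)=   5642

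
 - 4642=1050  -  5692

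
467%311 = 156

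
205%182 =23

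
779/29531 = 779/29531 = 0.03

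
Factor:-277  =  -277^1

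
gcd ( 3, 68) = 1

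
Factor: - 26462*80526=-2^2*3^1*101^1 * 131^1*13421^1 =- 2130879012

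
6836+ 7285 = 14121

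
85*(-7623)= - 647955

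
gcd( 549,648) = 9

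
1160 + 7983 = 9143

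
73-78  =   - 5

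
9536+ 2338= 11874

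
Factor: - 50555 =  - 5^1*10111^1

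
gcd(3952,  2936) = 8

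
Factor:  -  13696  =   - 2^7*107^1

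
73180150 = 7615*9610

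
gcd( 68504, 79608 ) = 8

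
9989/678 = 9989/678 = 14.73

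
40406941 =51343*787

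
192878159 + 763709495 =956587654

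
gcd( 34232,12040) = 8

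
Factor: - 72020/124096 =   -  65/112 = - 2^( - 4)*5^1*7^( - 1)*13^1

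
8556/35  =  244 + 16/35 = 244.46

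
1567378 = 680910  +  886468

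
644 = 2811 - 2167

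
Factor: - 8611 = -79^1*109^1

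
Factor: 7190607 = 3^1*19^1*126151^1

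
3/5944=3/5944 = 0.00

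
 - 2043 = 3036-5079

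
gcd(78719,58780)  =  1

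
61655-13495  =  48160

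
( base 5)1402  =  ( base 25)92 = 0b11100011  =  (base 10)227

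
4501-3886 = 615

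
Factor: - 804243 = -3^1*11^1*24371^1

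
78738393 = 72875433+5862960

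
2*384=768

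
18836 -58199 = -39363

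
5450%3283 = 2167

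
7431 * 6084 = 45210204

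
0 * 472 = 0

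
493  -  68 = 425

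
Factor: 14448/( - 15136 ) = -2^( - 1) * 3^1*7^1*11^( - 1 ) = - 21/22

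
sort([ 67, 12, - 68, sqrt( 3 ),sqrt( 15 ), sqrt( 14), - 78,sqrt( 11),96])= [ - 78,  -  68,sqrt ( 3),sqrt( 11 ), sqrt( 14 ),  sqrt(15 ), 12, 67, 96]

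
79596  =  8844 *9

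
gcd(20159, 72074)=1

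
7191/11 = 653 + 8/11 = 653.73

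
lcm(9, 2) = 18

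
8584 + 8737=17321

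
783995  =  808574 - 24579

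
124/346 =62/173 = 0.36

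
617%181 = 74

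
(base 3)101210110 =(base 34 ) 6RF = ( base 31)85Q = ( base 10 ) 7869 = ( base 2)1111010111101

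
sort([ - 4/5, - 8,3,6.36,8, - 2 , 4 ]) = [ - 8,-2 , - 4/5,3,  4, 6.36,8] 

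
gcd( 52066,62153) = 7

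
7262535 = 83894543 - 76632008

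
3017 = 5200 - 2183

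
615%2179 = 615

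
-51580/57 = -905+5/57 = - 904.91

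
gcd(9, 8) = 1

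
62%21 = 20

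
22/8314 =11/4157=0.00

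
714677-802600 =  -  87923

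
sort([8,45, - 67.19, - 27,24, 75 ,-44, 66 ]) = [ - 67.19, - 44, - 27,8,  24, 45, 66,  75 ]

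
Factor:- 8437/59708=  - 2^( - 2)*13^1*23^(- 1) = - 13/92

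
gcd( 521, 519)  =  1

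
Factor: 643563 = 3^2*23^1*3109^1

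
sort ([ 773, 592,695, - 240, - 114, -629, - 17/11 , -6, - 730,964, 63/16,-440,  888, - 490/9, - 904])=[-904, - 730 , - 629, - 440, - 240,-114, - 490/9,-6 , - 17/11,  63/16, 592,695,773,  888  ,  964 ]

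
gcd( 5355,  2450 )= 35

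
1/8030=1/8030 = 0.00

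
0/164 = 0=0.00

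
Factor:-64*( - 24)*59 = 2^9*3^1*59^1=90624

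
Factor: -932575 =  - 5^2 * 7^1 * 73^2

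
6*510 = 3060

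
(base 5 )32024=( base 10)2139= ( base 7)6144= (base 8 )4133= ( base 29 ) 2fm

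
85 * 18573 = 1578705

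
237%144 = 93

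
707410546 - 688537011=18873535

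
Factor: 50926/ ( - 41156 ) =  - 25463/20578 = - 2^( - 1) *10289^ ( - 1)*25463^1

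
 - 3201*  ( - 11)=35211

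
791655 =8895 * 89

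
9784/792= 1223/99= 12.35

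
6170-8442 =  - 2272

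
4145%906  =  521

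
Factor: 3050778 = 2^1*3^1* 67^1 * 7589^1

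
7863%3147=1569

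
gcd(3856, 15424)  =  3856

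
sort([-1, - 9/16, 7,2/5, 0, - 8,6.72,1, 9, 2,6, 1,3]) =[ - 8,- 1, - 9/16, 0, 2/5, 1,1, 2,3,6, 6.72,  7, 9]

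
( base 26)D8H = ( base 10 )9013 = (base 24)ffd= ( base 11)6854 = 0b10001100110101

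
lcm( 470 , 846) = 4230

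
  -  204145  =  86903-291048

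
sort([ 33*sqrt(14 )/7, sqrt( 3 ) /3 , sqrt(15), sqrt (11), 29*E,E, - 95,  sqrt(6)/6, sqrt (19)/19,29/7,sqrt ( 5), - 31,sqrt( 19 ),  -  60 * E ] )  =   [ - 60*E, - 95 , - 31, sqrt( 19)/19,sqrt( 6) /6,sqrt (3)/3, sqrt( 5),E,sqrt(11),sqrt (15 ), 29/7, sqrt( 19 ), 33*sqrt( 14)/7 , 29*E ]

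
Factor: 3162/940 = 2^( - 1) * 3^1 * 5^(- 1 ) * 17^1 * 31^1 *47^ ( - 1) = 1581/470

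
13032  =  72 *181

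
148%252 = 148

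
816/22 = 37 +1/11 = 37.09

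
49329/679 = 7047/97 = 72.65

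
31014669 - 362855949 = -331841280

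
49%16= 1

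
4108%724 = 488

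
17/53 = 17/53 =0.32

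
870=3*290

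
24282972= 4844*5013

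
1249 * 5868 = 7329132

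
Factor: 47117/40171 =7^1*17^(-2)*53^1 * 127^1*139^( - 1)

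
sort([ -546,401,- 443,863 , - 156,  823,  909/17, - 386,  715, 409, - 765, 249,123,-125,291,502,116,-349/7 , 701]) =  [ - 765, - 546,  -  443, - 386,  -  156, -125, - 349/7, 909/17,  116,123, 249, 291,  401,  409, 502, 701, 715,  823, 863]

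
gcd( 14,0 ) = 14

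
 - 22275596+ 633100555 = 610824959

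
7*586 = 4102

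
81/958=81/958 = 0.08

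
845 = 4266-3421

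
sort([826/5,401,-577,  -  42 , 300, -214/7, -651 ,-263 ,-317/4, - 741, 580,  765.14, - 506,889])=[-741, - 651, - 577,-506, - 263, - 317/4,-42, - 214/7, 826/5, 300,  401,580, 765.14,889] 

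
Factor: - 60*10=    - 2^3 * 3^1 * 5^2 = - 600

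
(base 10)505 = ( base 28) I1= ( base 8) 771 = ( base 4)13321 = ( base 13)2CB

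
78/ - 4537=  - 6/349=- 0.02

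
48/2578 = 24/1289 = 0.02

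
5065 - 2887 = 2178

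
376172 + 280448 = 656620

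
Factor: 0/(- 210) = 0 =0^1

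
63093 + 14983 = 78076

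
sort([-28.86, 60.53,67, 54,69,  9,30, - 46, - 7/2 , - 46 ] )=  [ - 46,  -  46, - 28.86, - 7/2,9, 30, 54,  60.53,67,69 ]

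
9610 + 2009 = 11619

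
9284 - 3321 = 5963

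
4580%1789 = 1002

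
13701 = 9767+3934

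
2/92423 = 2/92423 = 0.00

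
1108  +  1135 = 2243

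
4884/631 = 4884/631 = 7.74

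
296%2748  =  296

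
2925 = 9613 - 6688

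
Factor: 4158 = 2^1*3^3*7^1*11^1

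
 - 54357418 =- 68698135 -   -  14340717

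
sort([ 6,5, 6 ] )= [ 5,6,6 ]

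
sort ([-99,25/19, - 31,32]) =[- 99 ,-31, 25/19 , 32] 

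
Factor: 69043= 13^1*47^1 * 113^1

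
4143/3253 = 1 + 890/3253=1.27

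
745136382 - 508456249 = 236680133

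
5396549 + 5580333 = 10976882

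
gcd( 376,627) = 1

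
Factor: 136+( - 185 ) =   -  7^2 = - 49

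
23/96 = 23/96 = 0.24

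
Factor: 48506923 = 103^1*470941^1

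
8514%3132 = 2250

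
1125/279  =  4 + 1/31 = 4.03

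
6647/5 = 1329 + 2/5 = 1329.40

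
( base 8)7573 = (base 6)30203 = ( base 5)111323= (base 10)3963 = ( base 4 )331323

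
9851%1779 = 956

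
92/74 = 1 + 9/37 = 1.24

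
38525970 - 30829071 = 7696899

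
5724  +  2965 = 8689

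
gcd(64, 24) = 8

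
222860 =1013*220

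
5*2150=10750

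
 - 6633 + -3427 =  - 10060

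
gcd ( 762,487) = 1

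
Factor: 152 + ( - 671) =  - 519 =- 3^1*173^1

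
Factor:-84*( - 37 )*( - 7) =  - 2^2*3^1*7^2*37^1= - 21756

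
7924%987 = 28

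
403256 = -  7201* ( - 56 )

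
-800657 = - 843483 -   -  42826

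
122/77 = 122/77= 1.58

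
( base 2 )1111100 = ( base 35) 3j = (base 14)8C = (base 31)40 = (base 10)124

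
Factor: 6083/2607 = 3^ (-1 )*7^1= 7/3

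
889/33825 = 889/33825 = 0.03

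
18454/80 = 230 + 27/40=230.68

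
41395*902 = 37338290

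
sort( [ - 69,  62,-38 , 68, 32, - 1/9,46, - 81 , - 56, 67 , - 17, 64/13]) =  [ - 81, - 69,-56, - 38, - 17, - 1/9, 64/13, 32, 46, 62, 67,68 ] 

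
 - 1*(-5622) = 5622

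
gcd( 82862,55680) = 2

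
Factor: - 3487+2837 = -650 = -2^1*5^2*13^1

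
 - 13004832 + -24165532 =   -  37170364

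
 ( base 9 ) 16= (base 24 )f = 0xF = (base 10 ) 15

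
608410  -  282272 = 326138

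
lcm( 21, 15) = 105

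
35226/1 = 35226 = 35226.00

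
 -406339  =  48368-454707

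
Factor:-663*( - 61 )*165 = 6673095=3^2*5^1*11^1*13^1*17^1*61^1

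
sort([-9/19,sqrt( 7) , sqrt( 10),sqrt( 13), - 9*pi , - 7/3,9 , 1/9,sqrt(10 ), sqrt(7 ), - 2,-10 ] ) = [ - 9*pi, - 10 , - 7/3,-2,- 9/19, 1/9,sqrt ( 7 ) , sqrt( 7 ),sqrt (10) , sqrt(10 ), sqrt(13),9 ] 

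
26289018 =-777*(  -  33834) 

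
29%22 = 7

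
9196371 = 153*60107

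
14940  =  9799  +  5141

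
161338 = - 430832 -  -592170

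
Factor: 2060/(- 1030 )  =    -  2^1 =-2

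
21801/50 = 21801/50 =436.02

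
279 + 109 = 388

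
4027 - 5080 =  - 1053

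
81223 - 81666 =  - 443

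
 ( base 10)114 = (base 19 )60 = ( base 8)162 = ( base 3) 11020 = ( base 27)46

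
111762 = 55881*2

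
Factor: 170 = 2^1*5^1 * 17^1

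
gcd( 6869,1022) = 1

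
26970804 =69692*387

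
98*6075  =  595350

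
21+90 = 111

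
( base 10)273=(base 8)421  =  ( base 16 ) 111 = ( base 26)ad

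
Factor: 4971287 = 4971287^1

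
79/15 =79/15  =  5.27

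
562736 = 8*70342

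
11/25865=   11/25865 = 0.00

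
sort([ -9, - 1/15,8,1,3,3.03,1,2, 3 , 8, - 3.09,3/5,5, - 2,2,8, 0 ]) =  [-9, -3.09, - 2,- 1/15, 0,3/5,1,1,2,2,3,  3,3.03,5, 8,8,8]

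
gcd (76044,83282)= 2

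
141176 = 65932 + 75244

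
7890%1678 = 1178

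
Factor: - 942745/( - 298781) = 5^1*7^( - 1)*409^1 * 461^1*42683^( - 1) 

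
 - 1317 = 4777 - 6094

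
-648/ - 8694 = 12/161  =  0.07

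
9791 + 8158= 17949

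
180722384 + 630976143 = 811698527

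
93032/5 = 18606 + 2/5 = 18606.40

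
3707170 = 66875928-63168758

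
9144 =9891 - 747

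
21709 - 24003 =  - 2294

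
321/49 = 321/49 = 6.55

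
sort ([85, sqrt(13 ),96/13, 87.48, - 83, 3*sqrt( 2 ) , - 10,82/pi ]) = [-83,-10,sqrt( 13), 3*sqrt (2 ), 96/13,82/pi,85, 87.48 ]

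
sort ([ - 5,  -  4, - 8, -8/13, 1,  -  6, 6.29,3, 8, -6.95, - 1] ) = [ - 8 , - 6.95, - 6,-5, - 4,-1, - 8/13, 1,3, 6.29,  8] 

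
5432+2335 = 7767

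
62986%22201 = 18584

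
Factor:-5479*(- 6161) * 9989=7^1 * 61^1*101^1*1427^1*5479^1 = 337189872691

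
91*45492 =4139772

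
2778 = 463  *6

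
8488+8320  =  16808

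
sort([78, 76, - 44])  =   [ - 44, 76, 78 ] 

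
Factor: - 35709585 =- 3^1*5^1*29^1*103^1*797^1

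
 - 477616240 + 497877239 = 20260999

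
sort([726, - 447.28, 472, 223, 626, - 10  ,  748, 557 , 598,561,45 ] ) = [ - 447.28, - 10,45, 223,  472,  557, 561 , 598 , 626, 726,748 ]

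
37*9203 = 340511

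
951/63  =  15 + 2/21 = 15.10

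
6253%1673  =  1234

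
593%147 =5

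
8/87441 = 8/87441 = 0.00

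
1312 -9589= - 8277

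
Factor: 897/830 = 2^( - 1 )* 3^1*5^ ( - 1)*13^1*23^1*83^(-1)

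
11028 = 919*12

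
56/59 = 56/59 = 0.95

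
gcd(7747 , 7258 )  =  1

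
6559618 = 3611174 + 2948444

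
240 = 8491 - 8251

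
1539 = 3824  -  2285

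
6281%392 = 9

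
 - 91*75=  - 6825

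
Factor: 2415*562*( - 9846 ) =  - 13363286580 = -  2^2*3^3*5^1*7^1*23^1*281^1*547^1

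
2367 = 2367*1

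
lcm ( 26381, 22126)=685906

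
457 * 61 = 27877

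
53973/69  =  17991/23 =782.22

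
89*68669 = 6111541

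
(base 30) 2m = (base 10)82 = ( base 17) 4E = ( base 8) 122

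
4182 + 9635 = 13817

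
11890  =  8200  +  3690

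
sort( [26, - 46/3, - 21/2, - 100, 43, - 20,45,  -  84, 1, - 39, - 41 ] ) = [ - 100, - 84,-41, - 39,  -  20, - 46/3,  -  21/2, 1,26,43 , 45]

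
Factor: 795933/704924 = 2^( - 2)*3^3*11^(-1)*37^( - 1 )*41^1*433^(-1 )*719^1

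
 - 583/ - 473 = 53/43 = 1.23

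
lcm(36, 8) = 72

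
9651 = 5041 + 4610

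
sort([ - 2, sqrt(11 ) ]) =[  -  2, sqrt(11 ) ]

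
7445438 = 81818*91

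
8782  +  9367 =18149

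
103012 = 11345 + 91667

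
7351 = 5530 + 1821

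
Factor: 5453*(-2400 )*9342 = - 122260622400 = -2^6 * 3^4 * 5^2*7^1*19^1 * 41^1*173^1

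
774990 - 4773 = 770217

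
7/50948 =7/50948 = 0.00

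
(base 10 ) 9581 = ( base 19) 17A5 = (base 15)2c8b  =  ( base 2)10010101101101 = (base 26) e4d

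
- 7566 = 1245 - 8811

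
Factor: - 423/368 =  - 2^( - 4)*3^2 * 23^( - 1 )*47^1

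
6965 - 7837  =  -872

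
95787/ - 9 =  - 10643/1 = - 10643.00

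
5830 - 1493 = 4337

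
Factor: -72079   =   - 7^2*1471^1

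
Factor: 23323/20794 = 2^( - 1 )*37^( - 1)*83^1=83/74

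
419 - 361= 58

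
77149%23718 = 5995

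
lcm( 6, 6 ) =6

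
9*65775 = 591975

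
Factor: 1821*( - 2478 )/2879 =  - 2^1*3^2*7^1 * 59^1*607^1*2879^ ( - 1) = - 4512438/2879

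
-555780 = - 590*942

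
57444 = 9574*6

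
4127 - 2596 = 1531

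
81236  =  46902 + 34334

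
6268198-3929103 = 2339095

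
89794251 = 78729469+11064782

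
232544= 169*1376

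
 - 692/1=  - 692  =  - 692.00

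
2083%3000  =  2083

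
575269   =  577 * 997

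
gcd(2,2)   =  2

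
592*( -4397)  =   - 2603024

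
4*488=1952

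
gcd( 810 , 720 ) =90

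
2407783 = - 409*(-5887)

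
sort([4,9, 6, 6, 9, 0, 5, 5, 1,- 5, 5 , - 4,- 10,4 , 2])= [-10, - 5, - 4, 0,1,  2,4, 4, 5,5, 5,6, 6,9, 9]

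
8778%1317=876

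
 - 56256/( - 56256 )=1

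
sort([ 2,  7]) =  [2,7] 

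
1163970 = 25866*45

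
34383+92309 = 126692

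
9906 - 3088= 6818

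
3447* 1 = 3447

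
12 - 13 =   -  1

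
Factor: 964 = 2^2*241^1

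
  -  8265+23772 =15507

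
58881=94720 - 35839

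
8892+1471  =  10363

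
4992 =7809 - 2817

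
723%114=39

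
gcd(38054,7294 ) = 2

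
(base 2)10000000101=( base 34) u9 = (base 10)1029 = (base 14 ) 537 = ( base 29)16E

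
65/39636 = 65/39636= 0.00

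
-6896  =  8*( - 862)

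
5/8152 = 5/8152   =  0.00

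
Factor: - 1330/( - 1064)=2^( - 2) * 5^1  =  5/4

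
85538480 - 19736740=65801740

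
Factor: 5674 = 2^1*2837^1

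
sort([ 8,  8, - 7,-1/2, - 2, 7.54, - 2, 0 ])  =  [ - 7, -2,  -  2, - 1/2,0,7.54,8,8]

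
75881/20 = 3794 + 1/20 = 3794.05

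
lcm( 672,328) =27552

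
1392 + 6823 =8215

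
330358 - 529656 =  - 199298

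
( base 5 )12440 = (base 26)1c7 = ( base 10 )995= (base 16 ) 3E3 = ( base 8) 1743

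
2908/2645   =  1  +  263/2645 = 1.10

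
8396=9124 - 728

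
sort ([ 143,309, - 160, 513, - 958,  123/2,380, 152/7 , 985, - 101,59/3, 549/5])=[ - 958 , - 160, - 101,59/3, 152/7, 123/2, 549/5, 143, 309, 380,  513,985 ] 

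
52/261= 52/261 = 0.20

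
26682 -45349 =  - 18667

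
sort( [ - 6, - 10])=[ - 10,-6 ] 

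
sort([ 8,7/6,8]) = [7/6 , 8,8 ]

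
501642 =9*55738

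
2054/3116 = 1027/1558 =0.66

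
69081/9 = 23027/3 =7675.67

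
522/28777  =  522/28777= 0.02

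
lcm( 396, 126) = 2772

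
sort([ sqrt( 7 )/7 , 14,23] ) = [ sqrt(7 )/7 , 14 , 23]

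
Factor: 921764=2^2*47^1 * 4903^1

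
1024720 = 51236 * 20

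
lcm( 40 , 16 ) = 80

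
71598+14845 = 86443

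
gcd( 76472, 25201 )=869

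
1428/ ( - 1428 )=  -  1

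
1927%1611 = 316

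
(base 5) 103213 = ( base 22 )77G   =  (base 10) 3558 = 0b110111100110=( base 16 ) de6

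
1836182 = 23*79834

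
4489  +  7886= 12375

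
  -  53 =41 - 94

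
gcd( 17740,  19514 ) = 1774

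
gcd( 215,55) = 5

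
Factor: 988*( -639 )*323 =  - 2^2*3^2*13^1*17^1*19^2*71^1=- 203920236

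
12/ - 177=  - 1 + 55/59  =  - 0.07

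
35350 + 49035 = 84385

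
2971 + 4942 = 7913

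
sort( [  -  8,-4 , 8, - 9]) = [ - 9,  -  8,  -  4,8]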